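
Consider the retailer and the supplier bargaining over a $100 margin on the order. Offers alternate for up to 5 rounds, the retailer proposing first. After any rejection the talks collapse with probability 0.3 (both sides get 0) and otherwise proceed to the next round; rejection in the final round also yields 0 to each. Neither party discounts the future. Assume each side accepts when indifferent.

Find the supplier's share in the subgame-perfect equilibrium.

31.29

Round 5 (the retailer proposes): the supplier will accept anything ≥ 0, so the retailer offers 0 and keeps 100.
Round 4 (the supplier proposes): rejecting gives the retailer an expected 0.7 × 100 = 70. The supplier offers 70 and keeps 100 − 70 = 30.
Round 3 (the retailer proposes): rejecting gives the supplier an expected 0.7 × 30 = 21; the retailer offers that and keeps 79.
Round 2 (the supplier proposes): rejecting gives the retailer an expected 0.7 × 79 = 55.3; the supplier offers that and keeps 44.7.
Round 1 (the retailer proposes): rejecting gives the supplier an expected 0.7 × 44.7 = 31.29. The retailer offers 31.29 and keeps 100 − 31.29 = 68.71.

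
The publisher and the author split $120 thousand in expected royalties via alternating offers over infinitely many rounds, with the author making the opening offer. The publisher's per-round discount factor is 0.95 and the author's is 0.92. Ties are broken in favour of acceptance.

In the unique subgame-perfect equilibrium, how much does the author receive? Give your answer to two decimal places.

When the author proposes, the publisher accepts any offer worth at least 0.95 times what the publisher would get by proposing next round; and vice versa.
This gives x = 120 − 0.95y and y = 120 − 0.92x, where x and y are each side's share when it proposes.
Hence (1 − 0.95·0.92)x = 120(1 − 0.95), i.e. 0.126·x = 6.
x ≈ 47.6190; the publisher's share is 120 − x ≈ 72.3810.

47.62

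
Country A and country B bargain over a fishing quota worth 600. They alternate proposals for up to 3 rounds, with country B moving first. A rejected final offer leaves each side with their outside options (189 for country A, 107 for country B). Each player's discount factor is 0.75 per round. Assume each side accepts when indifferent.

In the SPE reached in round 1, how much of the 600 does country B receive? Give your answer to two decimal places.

381.19

Round 3 (country B proposes): country A gets 189 if talks fail, so country B offers 189 and keeps 411.
Round 2 (country A proposes): country B can get 411 next round, worth 0.75 × 411 = 308.25 now. Country A offers 308.25 and keeps 600 − 308.25 = 291.75.
Round 1 (country B proposes): country A can get 291.75 next round, worth 0.75 × 291.75 = 218.8125 now; country B offers that and keeps 381.1875.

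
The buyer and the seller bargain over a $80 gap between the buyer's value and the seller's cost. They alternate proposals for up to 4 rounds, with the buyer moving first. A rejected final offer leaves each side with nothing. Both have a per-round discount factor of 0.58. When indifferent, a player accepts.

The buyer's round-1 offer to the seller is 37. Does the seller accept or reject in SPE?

Accept

Round 4 (the seller proposes): rejection yields 0 for the buyer; the seller offers 0 and keeps 80.
Round 3 (the buyer proposes): the seller can get 80 next round, worth 0.58 × 80 = 46.4 now; the buyer offers that and keeps 33.6.
Round 2 (the seller proposes): the buyer can get 33.6 next round, worth 0.58 × 33.6 = 19.488 now, so the seller offers 19.488, keeping 60.512.
So by rejecting in round 1, the seller gets 60.512 next round, worth 0.58 × 60.512 = 35.09696 now.
Offer 37 ≥ 35.09696, so the seller accepts.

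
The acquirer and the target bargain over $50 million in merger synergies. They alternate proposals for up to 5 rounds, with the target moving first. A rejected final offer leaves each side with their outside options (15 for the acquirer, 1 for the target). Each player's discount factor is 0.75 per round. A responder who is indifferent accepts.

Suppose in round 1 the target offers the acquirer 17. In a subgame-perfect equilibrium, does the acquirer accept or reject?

Reject

Work out the acquirer's continuation value if the offer is rejected.
Round 5 (the target proposes): the acquirer gets 15 if talks fail, so the target offers 15 and keeps 35.
Round 4 (the acquirer proposes): the target can get 35 next round, worth 0.75 × 35 = 26.25 now. The acquirer offers 26.25 and keeps 50 − 26.25 = 23.75.
Round 3 (the target proposes): the acquirer can get 23.75 next round, worth 0.75 × 23.75 = 17.8125 now; the target offers that and keeps 32.1875.
Round 2 (the acquirer proposes): the target can get 32.1875 next round, worth 0.75 × 32.1875 = 24.140625 now, so the acquirer offers 24.140625, keeping 25.859375.
So by rejecting in round 1, the acquirer gets 25.859375 next round, worth 0.75 × 25.859375 = 19.39453125 now.
Offer 17 < 19.39453125, so the acquirer rejects.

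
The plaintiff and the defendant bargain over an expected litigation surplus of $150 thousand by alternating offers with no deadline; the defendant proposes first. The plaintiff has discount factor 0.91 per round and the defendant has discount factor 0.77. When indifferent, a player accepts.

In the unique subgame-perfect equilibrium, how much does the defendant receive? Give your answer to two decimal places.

45.11

When the defendant proposes, the plaintiff accepts any offer worth at least 0.91 times what the plaintiff would get by proposing next round; and vice versa.
This gives x = 150 − 0.91y and y = 150 − 0.77x, where x and y are each side's share when it proposes.
Hence (1 − 0.91·0.77)x = 150(1 − 0.91), i.e. 0.2993·x = 13.5.
x ≈ 45.1052; the plaintiff's share is 150 − x ≈ 104.8948.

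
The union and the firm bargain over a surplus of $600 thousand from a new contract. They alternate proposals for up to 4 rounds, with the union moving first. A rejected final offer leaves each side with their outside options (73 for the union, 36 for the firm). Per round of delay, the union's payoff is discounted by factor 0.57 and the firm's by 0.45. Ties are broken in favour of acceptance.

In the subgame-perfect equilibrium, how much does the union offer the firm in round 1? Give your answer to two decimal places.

176.93

Solve by backward induction from round 4.
Round 4 (the firm proposes): the union gets 73 if talks fail, so the firm offers 73 and keeps 527.
Round 3 (the union proposes): the firm can get 527 next round, worth 0.45 × 527 = 237.15 now. The union offers 237.15 and keeps 600 − 237.15 = 362.85.
Round 2 (the firm proposes): the union can get 362.85 next round, worth 0.57 × 362.85 = 206.8245 now, so the firm offers 206.8245, keeping 393.1755.
Round 1 (the union proposes): the firm can get 393.1755 next round, worth 0.45 × 393.1755 = 176.928975 now; the union offers that and keeps 423.071025.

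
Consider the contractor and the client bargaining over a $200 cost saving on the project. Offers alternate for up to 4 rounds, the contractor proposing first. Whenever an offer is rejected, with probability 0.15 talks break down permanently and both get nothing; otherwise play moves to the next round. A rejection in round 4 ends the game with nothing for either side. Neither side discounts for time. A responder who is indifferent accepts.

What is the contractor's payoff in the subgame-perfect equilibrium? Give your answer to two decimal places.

51.68

By backward induction:
Round 4 (the client proposes): the contractor will accept anything ≥ 0, so the client offers 0 and keeps 200.
Round 3 (the contractor proposes): rejecting gives the client an expected 0.85 × 200 = 170, so the contractor offers 170, keeping 30.
Round 2 (the client proposes): rejecting gives the contractor an expected 0.85 × 30 = 25.5; the client offers that and keeps 174.5.
Round 1 (the contractor proposes): rejecting gives the client an expected 0.85 × 174.5 = 148.325; the contractor offers that and keeps 51.675.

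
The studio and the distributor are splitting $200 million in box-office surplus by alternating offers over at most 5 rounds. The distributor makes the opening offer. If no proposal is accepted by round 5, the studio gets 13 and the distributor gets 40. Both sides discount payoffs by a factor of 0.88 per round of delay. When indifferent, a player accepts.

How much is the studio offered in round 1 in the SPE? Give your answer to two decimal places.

45.27

Round 5 (the distributor proposes): the studio gets 13 if talks fail, so the distributor offers 13 and keeps 187.
Round 4 (the studio proposes): the distributor can get 187 next round, worth 0.88 × 187 = 164.56 now, so the studio offers 164.56, keeping 35.44.
Round 3 (the distributor proposes): the studio can get 35.44 next round, worth 0.88 × 35.44 = 31.1872 now; the distributor offers that and keeps 168.8128.
Round 2 (the studio proposes): the distributor can get 168.8128 next round, worth 0.88 × 168.8128 = 148.555264 now. The studio offers 148.555264 and keeps 200 − 148.555264 = 51.444736.
Round 1 (the distributor proposes): the studio can get 51.444736 next round, worth 0.88 × 51.444736 = 45.27136768 now, so the distributor offers 45.27136768, keeping 154.72863232.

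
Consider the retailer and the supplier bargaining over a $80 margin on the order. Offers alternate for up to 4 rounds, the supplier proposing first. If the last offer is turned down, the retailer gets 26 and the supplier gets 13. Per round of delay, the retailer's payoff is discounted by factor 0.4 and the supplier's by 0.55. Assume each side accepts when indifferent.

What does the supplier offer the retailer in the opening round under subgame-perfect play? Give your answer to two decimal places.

20.30

Round 4 (the retailer proposes): the supplier gets 13 if talks fail, so the retailer offers 13 and keeps 67.
Round 3 (the supplier proposes): the retailer can get 67 next round, worth 0.4 × 67 = 26.8 now; the supplier offers that and keeps 53.2.
Round 2 (the retailer proposes): the supplier can get 53.2 next round, worth 0.55 × 53.2 = 29.26 now; the retailer offers that and keeps 50.74.
Round 1 (the supplier proposes): the retailer can get 50.74 next round, worth 0.4 × 50.74 = 20.296 now, so the supplier offers 20.296, keeping 59.704.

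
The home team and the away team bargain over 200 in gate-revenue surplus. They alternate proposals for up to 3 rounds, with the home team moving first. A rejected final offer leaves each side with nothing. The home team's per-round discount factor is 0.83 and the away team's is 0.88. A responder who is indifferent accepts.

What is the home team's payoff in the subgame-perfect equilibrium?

170.08

Round 3 (the home team proposes): the away team will accept anything ≥ 0, so the home team offers 0 and keeps 200.
Round 2 (the away team proposes): the home team can get 200 next round, worth 0.83 × 200 = 166 now. The away team offers 166 and keeps 200 − 166 = 34.
Round 1 (the home team proposes): the away team can get 34 next round, worth 0.88 × 34 = 29.92 now. The home team offers 29.92 and keeps 200 − 29.92 = 170.08.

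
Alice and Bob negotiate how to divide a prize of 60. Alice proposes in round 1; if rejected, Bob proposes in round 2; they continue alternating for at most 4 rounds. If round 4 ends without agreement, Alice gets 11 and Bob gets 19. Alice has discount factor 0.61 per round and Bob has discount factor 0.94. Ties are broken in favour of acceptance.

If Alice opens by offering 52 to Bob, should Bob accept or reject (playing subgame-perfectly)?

Accept

Round 4 (Bob proposes): Alice gets 11 if talks fail, so Bob offers 11 and keeps 49.
Round 3 (Alice proposes): Bob can get 49 next round, worth 0.94 × 49 = 46.06 now, so Alice offers 46.06, keeping 13.94.
Round 2 (Bob proposes): Alice can get 13.94 next round, worth 0.61 × 13.94 = 8.5034 now, so Bob offers 8.5034, keeping 51.4966.
So by rejecting in round 1, Bob gets 51.4966 next round, worth 0.94 × 51.4966 = 48.406804 now.
Offer 52 ≥ 48.406804, so Bob accepts.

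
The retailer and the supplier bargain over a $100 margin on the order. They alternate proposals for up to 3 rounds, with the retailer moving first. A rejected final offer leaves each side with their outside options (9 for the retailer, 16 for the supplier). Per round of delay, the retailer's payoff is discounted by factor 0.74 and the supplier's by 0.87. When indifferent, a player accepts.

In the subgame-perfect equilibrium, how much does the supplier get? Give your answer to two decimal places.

Round 3 (the retailer proposes): the supplier gets 16 if talks fail, so the retailer offers 16 and keeps 84.
Round 2 (the supplier proposes): the retailer can get 84 next round, worth 0.74 × 84 = 62.16 now; the supplier offers that and keeps 37.84.
Round 1 (the retailer proposes): the supplier can get 37.84 next round, worth 0.87 × 37.84 = 32.9208 now. The retailer offers 32.9208 and keeps 100 − 32.9208 = 67.0792.

32.92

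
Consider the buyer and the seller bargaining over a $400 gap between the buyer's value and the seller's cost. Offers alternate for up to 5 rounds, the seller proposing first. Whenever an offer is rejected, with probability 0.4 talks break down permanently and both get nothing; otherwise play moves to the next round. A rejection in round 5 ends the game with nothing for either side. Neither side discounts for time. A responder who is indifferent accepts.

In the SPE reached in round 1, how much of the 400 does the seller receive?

Round 5 (the seller proposes): the buyer will accept anything ≥ 0, so the seller offers 0 and keeps 400.
Round 4 (the buyer proposes): rejecting gives the seller an expected 0.6 × 400 = 240; the buyer offers that and keeps 160.
Round 3 (the seller proposes): rejecting gives the buyer an expected 0.6 × 160 = 96. The seller offers 96 and keeps 400 − 96 = 304.
Round 2 (the buyer proposes): rejecting gives the seller an expected 0.6 × 304 = 182.4. The buyer offers 182.4 and keeps 400 − 182.4 = 217.6.
Round 1 (the seller proposes): rejecting gives the buyer an expected 0.6 × 217.6 = 130.56; the seller offers that and keeps 269.44.

269.44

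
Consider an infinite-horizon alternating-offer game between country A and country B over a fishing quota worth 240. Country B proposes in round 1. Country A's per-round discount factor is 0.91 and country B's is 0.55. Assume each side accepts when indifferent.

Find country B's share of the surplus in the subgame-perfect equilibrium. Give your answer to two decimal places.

43.24

Let x be country B's share when country B proposes and y be country A's share when country A proposes.
Country A accepts iff offered ≥ 0.91·y, so x = 240 − 0.91y. Symmetrically y = 240 − 0.55x.
Substituting: x = 240 − 0.91(240 − 0.55x), giving x(1 − 0.55·0.91) = 240(1 − 0.91).
So x = 240 × 0.09 / 0.4995 ≈ 43.2432, and country A receives 240 − x ≈ 196.7568.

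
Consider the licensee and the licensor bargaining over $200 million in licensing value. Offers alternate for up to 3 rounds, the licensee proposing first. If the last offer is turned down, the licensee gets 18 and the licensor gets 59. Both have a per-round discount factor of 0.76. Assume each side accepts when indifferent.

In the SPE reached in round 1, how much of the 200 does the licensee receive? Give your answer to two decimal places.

By backward induction:
Round 3 (the licensee proposes): the licensor gets 59 if talks fail, so the licensee offers 59 and keeps 141.
Round 2 (the licensor proposes): the licensee can get 141 next round, worth 0.76 × 141 = 107.16 now; the licensor offers that and keeps 92.84.
Round 1 (the licensee proposes): the licensor can get 92.84 next round, worth 0.76 × 92.84 = 70.5584 now. The licensee offers 70.5584 and keeps 200 − 70.5584 = 129.4416.

129.44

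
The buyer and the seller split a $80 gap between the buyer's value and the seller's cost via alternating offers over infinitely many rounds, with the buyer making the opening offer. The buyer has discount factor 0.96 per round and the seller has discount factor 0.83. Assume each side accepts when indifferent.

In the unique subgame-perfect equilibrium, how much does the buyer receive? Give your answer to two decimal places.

When the buyer proposes, the seller accepts any offer worth at least 0.83 times what the seller would get by proposing next round; and vice versa.
This gives x = 80 − 0.83y and y = 80 − 0.96x, where x and y are each side's share when it proposes.
Hence (1 − 0.83·0.96)x = 80(1 − 0.83), i.e. 0.2032·x = 13.6.
x ≈ 66.9291; the seller's share is 80 − x ≈ 13.0709.

66.93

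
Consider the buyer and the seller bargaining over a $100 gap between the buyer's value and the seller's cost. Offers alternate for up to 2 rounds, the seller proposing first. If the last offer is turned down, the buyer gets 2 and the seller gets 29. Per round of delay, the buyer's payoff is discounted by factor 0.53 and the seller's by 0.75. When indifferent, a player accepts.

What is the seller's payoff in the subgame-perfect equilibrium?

62.37

Round 2 (the buyer proposes): the seller gets 29 if talks fail, so the buyer offers 29 and keeps 71.
Round 1 (the seller proposes): the buyer can get 71 next round, worth 0.53 × 71 = 37.63 now; the seller offers that and keeps 62.37.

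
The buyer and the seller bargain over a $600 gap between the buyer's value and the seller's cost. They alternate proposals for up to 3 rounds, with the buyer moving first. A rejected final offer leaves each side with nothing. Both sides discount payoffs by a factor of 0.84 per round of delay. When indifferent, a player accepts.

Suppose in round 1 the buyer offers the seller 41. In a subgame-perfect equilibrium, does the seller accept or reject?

Reject

Round 3 (the buyer proposes): the seller will accept anything ≥ 0, so the buyer offers 0 and keeps 600.
Round 2 (the seller proposes): the buyer can get 600 next round, worth 0.84 × 600 = 504 now. The seller offers 504 and keeps 600 − 504 = 96.
So by rejecting in round 1, the seller gets 96 next round, worth 0.84 × 96 = 80.64 now.
Offer 41 < 80.64, so the seller rejects.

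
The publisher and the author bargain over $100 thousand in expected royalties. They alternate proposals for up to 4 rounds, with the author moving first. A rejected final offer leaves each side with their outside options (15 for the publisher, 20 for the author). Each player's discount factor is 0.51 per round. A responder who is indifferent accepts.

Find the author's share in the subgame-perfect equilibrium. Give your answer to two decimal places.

Round 4 (the publisher proposes): the author gets 20 if talks fail, so the publisher offers 20 and keeps 80.
Round 3 (the author proposes): the publisher can get 80 next round, worth 0.51 × 80 = 40.8 now. The author offers 40.8 and keeps 100 − 40.8 = 59.2.
Round 2 (the publisher proposes): the author can get 59.2 next round, worth 0.51 × 59.2 = 30.192 now, so the publisher offers 30.192, keeping 69.808.
Round 1 (the author proposes): the publisher can get 69.808 next round, worth 0.51 × 69.808 = 35.60208 now, so the author offers 35.60208, keeping 64.39792.

64.40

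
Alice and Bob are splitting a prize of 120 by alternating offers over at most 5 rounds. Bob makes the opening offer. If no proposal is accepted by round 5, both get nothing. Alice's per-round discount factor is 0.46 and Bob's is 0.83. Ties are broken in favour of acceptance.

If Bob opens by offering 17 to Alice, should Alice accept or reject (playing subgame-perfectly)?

Accept

Round 5 (Bob proposes): rejection yields 0 for Alice; Bob offers 0 and keeps 120.
Round 4 (Alice proposes): Bob can get 120 next round, worth 0.83 × 120 = 99.6 now, so Alice offers 99.6, keeping 20.4.
Round 3 (Bob proposes): Alice can get 20.4 next round, worth 0.46 × 20.4 = 9.384 now, so Bob offers 9.384, keeping 110.616.
Round 2 (Alice proposes): Bob can get 110.616 next round, worth 0.83 × 110.616 = 91.81128 now; Alice offers that and keeps 28.18872.
So by rejecting in round 1, Alice gets 28.18872 next round, worth 0.46 × 28.18872 = 12.9668112 now.
Offer 17 ≥ 12.9668112, so Alice accepts.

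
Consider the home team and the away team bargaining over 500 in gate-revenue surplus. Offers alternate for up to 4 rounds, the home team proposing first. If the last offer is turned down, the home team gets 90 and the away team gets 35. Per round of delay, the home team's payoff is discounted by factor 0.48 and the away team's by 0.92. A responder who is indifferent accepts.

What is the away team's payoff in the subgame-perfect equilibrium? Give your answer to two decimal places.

Round 4 (the away team proposes): the home team gets 90 if talks fail, so the away team offers 90 and keeps 410.
Round 3 (the home team proposes): the away team can get 410 next round, worth 0.92 × 410 = 377.2 now. The home team offers 377.2 and keeps 500 − 377.2 = 122.8.
Round 2 (the away team proposes): the home team can get 122.8 next round, worth 0.48 × 122.8 = 58.944 now. The away team offers 58.944 and keeps 500 − 58.944 = 441.056.
Round 1 (the home team proposes): the away team can get 441.056 next round, worth 0.92 × 441.056 = 405.77152 now. The home team offers 405.77152 and keeps 500 − 405.77152 = 94.22848.

405.77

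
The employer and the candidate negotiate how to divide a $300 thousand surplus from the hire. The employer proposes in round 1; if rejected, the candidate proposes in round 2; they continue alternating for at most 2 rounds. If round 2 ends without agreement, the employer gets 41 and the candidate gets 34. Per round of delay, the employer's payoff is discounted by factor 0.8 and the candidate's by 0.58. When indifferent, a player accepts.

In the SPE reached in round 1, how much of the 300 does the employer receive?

149.78

By backward induction:
Round 2 (the candidate proposes): the employer gets 41 if talks fail, so the candidate offers 41 and keeps 259.
Round 1 (the employer proposes): the candidate can get 259 next round, worth 0.58 × 259 = 150.22 now, so the employer offers 150.22, keeping 149.78.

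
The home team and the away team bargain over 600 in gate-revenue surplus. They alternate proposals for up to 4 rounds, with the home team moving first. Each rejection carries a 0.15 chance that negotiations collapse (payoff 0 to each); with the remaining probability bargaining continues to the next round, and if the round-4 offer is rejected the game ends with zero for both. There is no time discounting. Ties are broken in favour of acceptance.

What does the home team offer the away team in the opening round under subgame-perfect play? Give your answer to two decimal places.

Round 4 (the away team proposes): rejection yields 0 for the home team; the away team offers 0 and keeps 600.
Round 3 (the home team proposes): rejecting gives the away team an expected 0.85 × 600 = 510. The home team offers 510 and keeps 600 − 510 = 90.
Round 2 (the away team proposes): rejecting gives the home team an expected 0.85 × 90 = 76.5, so the away team offers 76.5, keeping 523.5.
Round 1 (the home team proposes): rejecting gives the away team an expected 0.85 × 523.5 = 444.975; the home team offers that and keeps 155.025.

444.98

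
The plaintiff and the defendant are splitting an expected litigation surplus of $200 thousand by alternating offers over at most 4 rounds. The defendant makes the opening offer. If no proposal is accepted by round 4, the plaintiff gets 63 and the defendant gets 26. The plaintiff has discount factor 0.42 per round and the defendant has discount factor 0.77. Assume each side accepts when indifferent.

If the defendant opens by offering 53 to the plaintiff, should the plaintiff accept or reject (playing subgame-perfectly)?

Round 4 (the plaintiff proposes): the defendant gets 26 if talks fail, so the plaintiff offers 26 and keeps 174.
Round 3 (the defendant proposes): the plaintiff can get 174 next round, worth 0.42 × 174 = 73.08 now, so the defendant offers 73.08, keeping 126.92.
Round 2 (the plaintiff proposes): the defendant can get 126.92 next round, worth 0.77 × 126.92 = 97.7284 now. The plaintiff offers 97.7284 and keeps 200 − 97.7284 = 102.2716.
So by rejecting in round 1, the plaintiff gets 102.2716 next round, worth 0.42 × 102.2716 = 42.954072 now.
Offer 53 ≥ 42.954072, so the plaintiff accepts.

Accept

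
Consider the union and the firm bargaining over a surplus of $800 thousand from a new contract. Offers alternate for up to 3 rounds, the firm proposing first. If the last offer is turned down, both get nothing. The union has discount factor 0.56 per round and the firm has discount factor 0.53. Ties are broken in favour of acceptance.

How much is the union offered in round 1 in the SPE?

By backward induction:
Round 3 (the firm proposes): rejection yields 0 for the union; the firm offers 0 and keeps 800.
Round 2 (the union proposes): the firm can get 800 next round, worth 0.53 × 800 = 424 now. The union offers 424 and keeps 800 − 424 = 376.
Round 1 (the firm proposes): the union can get 376 next round, worth 0.56 × 376 = 210.56 now; the firm offers that and keeps 589.44.

210.56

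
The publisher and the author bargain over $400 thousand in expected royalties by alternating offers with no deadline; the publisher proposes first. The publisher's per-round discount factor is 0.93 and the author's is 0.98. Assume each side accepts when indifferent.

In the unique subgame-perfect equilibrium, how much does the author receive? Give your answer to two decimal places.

In a stationary SPE each proposer offers the other exactly their discounted continuation value.
If the publisher keeps x when proposing and the author keeps y when proposing, then x = 400 − 0.98y and y = 400 − 0.93x.
Solving: x = 400(1 − 0.98) / (1 − 0.93·0.98) = 8 / 0.0886 ≈ 90.2935.
The author gets 400 − 90.2935 ≈ 309.7065.

309.71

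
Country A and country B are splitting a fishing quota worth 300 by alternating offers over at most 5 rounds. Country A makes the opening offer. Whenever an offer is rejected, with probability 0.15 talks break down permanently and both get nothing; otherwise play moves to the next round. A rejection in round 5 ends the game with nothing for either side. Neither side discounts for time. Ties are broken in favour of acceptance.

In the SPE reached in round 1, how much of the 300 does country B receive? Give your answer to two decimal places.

65.89

Round 5 (country A proposes): country B will accept anything ≥ 0, so country A offers 0 and keeps 300.
Round 4 (country B proposes): rejecting gives country A an expected 0.85 × 300 = 255, so country B offers 255, keeping 45.
Round 3 (country A proposes): rejecting gives country B an expected 0.85 × 45 = 38.25. Country A offers 38.25 and keeps 300 − 38.25 = 261.75.
Round 2 (country B proposes): rejecting gives country A an expected 0.85 × 261.75 = 222.4875, so country B offers 222.4875, keeping 77.5125.
Round 1 (country A proposes): rejecting gives country B an expected 0.85 × 77.5125 = 65.885625. Country A offers 65.885625 and keeps 300 − 65.885625 = 234.114375.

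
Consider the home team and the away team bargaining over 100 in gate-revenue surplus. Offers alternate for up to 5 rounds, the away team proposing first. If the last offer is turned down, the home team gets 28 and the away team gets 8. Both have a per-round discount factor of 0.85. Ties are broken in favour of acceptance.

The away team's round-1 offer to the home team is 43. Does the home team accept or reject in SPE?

Round 5 (the away team proposes): the home team gets 28 if talks fail, so the away team offers 28 and keeps 72.
Round 4 (the home team proposes): the away team can get 72 next round, worth 0.85 × 72 = 61.2 now; the home team offers that and keeps 38.8.
Round 3 (the away team proposes): the home team can get 38.8 next round, worth 0.85 × 38.8 = 32.98 now. The away team offers 32.98 and keeps 100 − 32.98 = 67.02.
Round 2 (the home team proposes): the away team can get 67.02 next round, worth 0.85 × 67.02 = 56.967 now; the home team offers that and keeps 43.033.
So by rejecting in round 1, the home team gets 43.033 next round, worth 0.85 × 43.033 = 36.57805 now.
Offer 43 ≥ 36.57805, so the home team accepts.

Accept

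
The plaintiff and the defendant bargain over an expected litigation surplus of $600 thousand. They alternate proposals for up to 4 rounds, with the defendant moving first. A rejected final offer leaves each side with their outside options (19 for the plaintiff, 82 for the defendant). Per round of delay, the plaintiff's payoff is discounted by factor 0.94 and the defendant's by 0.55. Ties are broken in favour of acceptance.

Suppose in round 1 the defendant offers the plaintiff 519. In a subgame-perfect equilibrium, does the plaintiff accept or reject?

Accept

Work out the plaintiff's continuation value if the offer is rejected.
Round 4 (the plaintiff proposes): the defendant gets 82 if talks fail, so the plaintiff offers 82 and keeps 518.
Round 3 (the defendant proposes): the plaintiff can get 518 next round, worth 0.94 × 518 = 486.92 now. The defendant offers 486.92 and keeps 600 − 486.92 = 113.08.
Round 2 (the plaintiff proposes): the defendant can get 113.08 next round, worth 0.55 × 113.08 = 62.194 now, so the plaintiff offers 62.194, keeping 537.806.
So by rejecting in round 1, the plaintiff gets 537.806 next round, worth 0.94 × 537.806 = 505.53764 now.
Offer 519 ≥ 505.53764, so the plaintiff accepts.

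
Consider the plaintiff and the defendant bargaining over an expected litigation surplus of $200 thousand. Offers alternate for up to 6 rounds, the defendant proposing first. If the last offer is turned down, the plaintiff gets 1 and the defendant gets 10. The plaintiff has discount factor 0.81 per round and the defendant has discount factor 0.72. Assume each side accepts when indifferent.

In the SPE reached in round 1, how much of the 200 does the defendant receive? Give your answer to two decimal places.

75.84

Round 6 (the plaintiff proposes): the defendant gets 10 if talks fail, so the plaintiff offers 10 and keeps 190.
Round 5 (the defendant proposes): the plaintiff can get 190 next round, worth 0.81 × 190 = 153.9 now. The defendant offers 153.9 and keeps 200 − 153.9 = 46.1.
Round 4 (the plaintiff proposes): the defendant can get 46.1 next round, worth 0.72 × 46.1 = 33.192 now. The plaintiff offers 33.192 and keeps 200 − 33.192 = 166.808.
Round 3 (the defendant proposes): the plaintiff can get 166.808 next round, worth 0.81 × 166.808 = 135.11448 now. The defendant offers 135.11448 and keeps 200 − 135.11448 = 64.88552.
Round 2 (the plaintiff proposes): the defendant can get 64.88552 next round, worth 0.72 × 64.88552 = 46.7175744 now. The plaintiff offers 46.7175744 and keeps 200 − 46.7175744 = 153.2824256.
Round 1 (the defendant proposes): the plaintiff can get 153.2824256 next round, worth 0.81 × 153.2824256 = 124.158764736 now; the defendant offers that and keeps 75.841235264.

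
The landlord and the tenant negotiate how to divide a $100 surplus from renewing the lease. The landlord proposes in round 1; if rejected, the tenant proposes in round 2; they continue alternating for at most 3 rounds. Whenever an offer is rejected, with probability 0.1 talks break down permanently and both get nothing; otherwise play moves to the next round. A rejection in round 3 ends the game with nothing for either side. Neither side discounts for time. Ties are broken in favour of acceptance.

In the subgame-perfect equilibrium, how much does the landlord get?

Round 3 (the landlord proposes): the tenant will accept anything ≥ 0, so the landlord offers 0 and keeps 100.
Round 2 (the tenant proposes): rejecting gives the landlord an expected 0.9 × 100 = 90; the tenant offers that and keeps 10.
Round 1 (the landlord proposes): rejecting gives the tenant an expected 0.9 × 10 = 9. The landlord offers 9 and keeps 100 − 9 = 91.

91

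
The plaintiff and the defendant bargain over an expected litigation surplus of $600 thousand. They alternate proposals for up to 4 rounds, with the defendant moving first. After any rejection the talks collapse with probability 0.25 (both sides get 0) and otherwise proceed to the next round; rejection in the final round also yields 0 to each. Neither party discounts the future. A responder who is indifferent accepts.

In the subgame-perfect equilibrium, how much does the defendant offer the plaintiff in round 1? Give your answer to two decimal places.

365.63

By backward induction:
Round 4 (the plaintiff proposes): the defendant will accept anything ≥ 0, so the plaintiff offers 0 and keeps 600.
Round 3 (the defendant proposes): rejecting gives the plaintiff an expected 0.75 × 600 = 450; the defendant offers that and keeps 150.
Round 2 (the plaintiff proposes): rejecting gives the defendant an expected 0.75 × 150 = 112.5; the plaintiff offers that and keeps 487.5.
Round 1 (the defendant proposes): rejecting gives the plaintiff an expected 0.75 × 487.5 = 365.625. The defendant offers 365.625 and keeps 600 − 365.625 = 234.375.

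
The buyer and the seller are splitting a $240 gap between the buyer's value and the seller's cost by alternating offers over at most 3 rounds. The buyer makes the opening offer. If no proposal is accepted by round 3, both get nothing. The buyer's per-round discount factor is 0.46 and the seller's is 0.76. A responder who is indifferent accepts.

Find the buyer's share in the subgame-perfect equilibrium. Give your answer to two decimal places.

141.50

Round 3 (the buyer proposes): the seller will accept anything ≥ 0, so the buyer offers 0 and keeps 240.
Round 2 (the seller proposes): the buyer can get 240 next round, worth 0.46 × 240 = 110.4 now; the seller offers that and keeps 129.6.
Round 1 (the buyer proposes): the seller can get 129.6 next round, worth 0.76 × 129.6 = 98.496 now. The buyer offers 98.496 and keeps 240 − 98.496 = 141.504.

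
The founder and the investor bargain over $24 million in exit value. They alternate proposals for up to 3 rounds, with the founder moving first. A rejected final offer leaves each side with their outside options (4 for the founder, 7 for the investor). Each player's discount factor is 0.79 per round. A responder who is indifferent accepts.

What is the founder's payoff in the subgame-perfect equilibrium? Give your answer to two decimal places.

Round 3 (the founder proposes): the investor gets 7 if talks fail, so the founder offers 7 and keeps 17.
Round 2 (the investor proposes): the founder can get 17 next round, worth 0.79 × 17 = 13.43 now; the investor offers that and keeps 10.57.
Round 1 (the founder proposes): the investor can get 10.57 next round, worth 0.79 × 10.57 = 8.3503 now, so the founder offers 8.3503, keeping 15.6497.

15.65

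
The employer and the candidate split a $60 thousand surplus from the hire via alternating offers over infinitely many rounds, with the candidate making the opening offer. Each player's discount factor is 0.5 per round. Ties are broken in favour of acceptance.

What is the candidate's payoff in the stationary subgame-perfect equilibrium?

In a stationary SPE each proposer offers the other exactly their discounted continuation value.
If the candidate keeps x when proposing and the employer keeps y when proposing, then x = 60 − 0.5y and y = 60 − 0.5x.
Solving: x = 60(1 − 0.5) / (1 − 0.5·0.5) = 30 / 0.75 = 40.
The employer gets 60 − 40 = 20.

40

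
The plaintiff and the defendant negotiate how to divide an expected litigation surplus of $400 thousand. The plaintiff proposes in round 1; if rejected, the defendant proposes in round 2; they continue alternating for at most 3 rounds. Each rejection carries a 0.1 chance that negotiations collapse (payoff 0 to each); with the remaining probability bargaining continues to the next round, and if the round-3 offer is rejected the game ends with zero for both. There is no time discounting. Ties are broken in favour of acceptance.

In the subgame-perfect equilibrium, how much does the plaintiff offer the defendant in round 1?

By backward induction:
Round 3 (the plaintiff proposes): rejection yields 0 for the defendant; the plaintiff offers 0 and keeps 400.
Round 2 (the defendant proposes): rejecting gives the plaintiff an expected 0.9 × 400 = 360; the defendant offers that and keeps 40.
Round 1 (the plaintiff proposes): rejecting gives the defendant an expected 0.9 × 40 = 36; the plaintiff offers that and keeps 364.

36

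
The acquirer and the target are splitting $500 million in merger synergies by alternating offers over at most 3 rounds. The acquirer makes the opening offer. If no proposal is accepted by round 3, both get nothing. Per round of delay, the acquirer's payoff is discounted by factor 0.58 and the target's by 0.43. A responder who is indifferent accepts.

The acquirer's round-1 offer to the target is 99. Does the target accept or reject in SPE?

Accept

Round 3 (the acquirer proposes): the target will accept anything ≥ 0, so the acquirer offers 0 and keeps 500.
Round 2 (the target proposes): the acquirer can get 500 next round, worth 0.58 × 500 = 290 now, so the target offers 290, keeping 210.
So by rejecting in round 1, the target gets 210 next round, worth 0.43 × 210 = 90.3 now.
Offer 99 ≥ 90.3, so the target accepts.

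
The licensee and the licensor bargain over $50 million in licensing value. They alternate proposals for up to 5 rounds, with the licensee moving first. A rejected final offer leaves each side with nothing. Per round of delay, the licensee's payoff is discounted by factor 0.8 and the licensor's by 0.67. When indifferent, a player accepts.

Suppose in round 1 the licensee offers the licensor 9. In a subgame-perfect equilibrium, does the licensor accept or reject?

Reject

Round 5 (the licensee proposes): rejection yields 0 for the licensor; the licensee offers 0 and keeps 50.
Round 4 (the licensor proposes): the licensee can get 50 next round, worth 0.8 × 50 = 40 now. The licensor offers 40 and keeps 50 − 40 = 10.
Round 3 (the licensee proposes): the licensor can get 10 next round, worth 0.67 × 10 = 6.7 now, so the licensee offers 6.7, keeping 43.3.
Round 2 (the licensor proposes): the licensee can get 43.3 next round, worth 0.8 × 43.3 = 34.64 now; the licensor offers that and keeps 15.36.
So by rejecting in round 1, the licensor gets 15.36 next round, worth 0.67 × 15.36 = 10.2912 now.
Offer 9 < 10.2912, so the licensor rejects.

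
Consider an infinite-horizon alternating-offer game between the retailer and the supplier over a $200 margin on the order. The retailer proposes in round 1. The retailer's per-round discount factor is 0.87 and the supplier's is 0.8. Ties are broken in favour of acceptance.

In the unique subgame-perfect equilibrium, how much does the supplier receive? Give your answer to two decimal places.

Let x be the retailer's share when the retailer proposes and y be the supplier's share when the supplier proposes.
The supplier accepts iff offered ≥ 0.8·y, so x = 200 − 0.8y. Symmetrically y = 200 − 0.87x.
Substituting: x = 200 − 0.8(200 − 0.87x), giving x(1 − 0.87·0.8) = 200(1 − 0.8).
So x = 200 × 0.2 / 0.304 ≈ 131.5789, and the supplier receives 200 − x ≈ 68.4211.

68.42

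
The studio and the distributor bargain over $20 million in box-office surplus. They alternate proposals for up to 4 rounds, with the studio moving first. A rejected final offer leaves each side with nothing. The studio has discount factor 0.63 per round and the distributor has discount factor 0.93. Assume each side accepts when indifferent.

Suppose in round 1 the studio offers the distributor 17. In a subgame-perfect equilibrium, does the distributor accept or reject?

Reject

Work out the distributor's continuation value if the offer is rejected.
Round 4 (the distributor proposes): the studio will accept anything ≥ 0, so the distributor offers 0 and keeps 20.
Round 3 (the studio proposes): the distributor can get 20 next round, worth 0.93 × 20 = 18.6 now. The studio offers 18.6 and keeps 20 − 18.6 = 1.4.
Round 2 (the distributor proposes): the studio can get 1.4 next round, worth 0.63 × 1.4 = 0.882 now, so the distributor offers 0.882, keeping 19.118.
So by rejecting in round 1, the distributor gets 19.118 next round, worth 0.93 × 19.118 = 17.77974 now.
Offer 17 < 17.77974, so the distributor rejects.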